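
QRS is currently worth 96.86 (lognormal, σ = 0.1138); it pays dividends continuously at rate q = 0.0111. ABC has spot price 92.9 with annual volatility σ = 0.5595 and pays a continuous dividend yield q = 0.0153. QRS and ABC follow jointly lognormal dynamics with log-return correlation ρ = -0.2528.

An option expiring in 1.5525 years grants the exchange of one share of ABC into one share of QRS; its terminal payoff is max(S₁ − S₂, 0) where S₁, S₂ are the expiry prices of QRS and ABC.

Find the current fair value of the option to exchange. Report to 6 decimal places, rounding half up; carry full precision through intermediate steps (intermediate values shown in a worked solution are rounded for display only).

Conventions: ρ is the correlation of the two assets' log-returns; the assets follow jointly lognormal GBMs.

σ_eff = √(σ₁² + σ₂² − 2ρσ₁σ₂) = √(0.1138² + 0.5595² − 2·-0.2528·0.1138·0.5595) = 0.598484
d₁ = (ln(S₁/S₂) + (q₂ − q₁ + σ_eff²/2)T) / (σ_eff√T) = (ln(96.86/92.9) + (0.0153 − 0.0111 + 0.179091)·1.5525) / 0.745707 = 0.437575
d₂ = d₁ − σ_eff√T = 0.437575 − 0.745707 = -0.308132
N(d₁) = 0.669153,  N(d₂) = 0.378991
V = S₁·e^{−q₁T}·N(d₁) − S₂·e^{−q₂T}·N(d₂) = 63.706792 − 34.381815 = 29.324977
Key observation: no risk-free rate is needed — with the second asset as numeraire the exchange option is a call on the ratio S₁/S₂, and r cancels out of the value.

exchange price = 29.324977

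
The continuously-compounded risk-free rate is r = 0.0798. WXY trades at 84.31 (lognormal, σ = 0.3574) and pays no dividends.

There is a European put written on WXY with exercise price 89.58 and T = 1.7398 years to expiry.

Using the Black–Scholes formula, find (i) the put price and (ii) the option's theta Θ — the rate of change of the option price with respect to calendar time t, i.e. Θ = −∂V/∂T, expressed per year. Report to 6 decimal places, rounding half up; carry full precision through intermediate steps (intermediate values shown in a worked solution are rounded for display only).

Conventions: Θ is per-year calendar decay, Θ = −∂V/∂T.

price = 12.152010
Θ = -0.919731

σ√T = 0.3574·√1.7398 = 0.471416
d₁ = (ln(S/K) + (r+σ²/2)T) / (σ√T) = (ln(84.31/89.58) + (0.0798+0.3574²/2)·1.7398) / 0.471416 = (-0.060632 + 0.249953) / 0.471416 = 0.401601
d₂ = d₁ − σ√T = 0.401601 − 0.471416 = -0.069815
e^{−rT} = 0.870371
N(−d₁) = 0.343989,  N(−d₂) = 0.527830
Put price V = K·e^{−rT}·N(−d₂) − S·N(−d₁) = 41.153722 − 29.001712 = 12.152010
φ(d₁) = (1/√(2π))·e^{−d₁²/2} = 0.368034
Θ = −S·φ(d₁)·σ/(2√T) + r·K·e^{−rT}·N(−d₂) = −4.203798 + 3.284067 = -0.919731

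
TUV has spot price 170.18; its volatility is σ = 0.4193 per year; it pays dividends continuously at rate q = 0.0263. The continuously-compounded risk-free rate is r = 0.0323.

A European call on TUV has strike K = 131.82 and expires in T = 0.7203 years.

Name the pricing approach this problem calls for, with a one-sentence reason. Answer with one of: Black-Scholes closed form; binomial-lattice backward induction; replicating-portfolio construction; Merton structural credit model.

Key observation: a European claim on TUV (strike 131.82) — a lognormal (GBM) underlying with constant rate and volatility — has an exact closed-form value; no lattice or capital structure is involved.

framework: Black-Scholes closed form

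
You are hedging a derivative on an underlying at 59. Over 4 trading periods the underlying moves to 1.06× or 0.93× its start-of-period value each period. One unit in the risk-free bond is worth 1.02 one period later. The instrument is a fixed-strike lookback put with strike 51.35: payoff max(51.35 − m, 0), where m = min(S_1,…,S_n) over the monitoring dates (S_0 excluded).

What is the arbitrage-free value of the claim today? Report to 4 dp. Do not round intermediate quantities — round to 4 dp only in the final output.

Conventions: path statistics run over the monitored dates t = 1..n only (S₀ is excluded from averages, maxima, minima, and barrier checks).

No-arbitrage gives p* = (R−d)/(u−d) = 0.6923: enumerate every path, weight its payoff by its p*-probability, and discount by R^4.
Enumerate all 2^4 = 16 price paths (U = up ×1.06, D = down ×0.93); each path with k up-moves has probability p*^k·(1−p*)^(4−k).
DDDD: m=44.1351, payoff=7.2149, prob=0.008963
UDDD: m=50.3045, payoff=1.0455, prob=0.020167
DUDD: m=50.3045, payoff=1.0455, prob=0.020167
UUDD: m=57.3363, payoff=0.0000, prob=0.045377
DDUD: m=50.3045, payoff=1.0455, prob=0.020167
UDUD: m=57.3363, payoff=0.0000, prob=0.045377
DUUD: m=54.8700, payoff=0.0000, prob=0.045377
UUUD: m=62.5400, payoff=0.0000, prob=0.102097
DDDU: m=47.4571, payoff=3.8929, prob=0.020167
UDDU: m=54.0908, payoff=0.0000, prob=0.045377
DUDU: m=54.0908, payoff=0.0000, prob=0.045377
UUDU: m=61.6519, payoff=0.0000, prob=0.102097
DDUU: m=51.0291, payoff=0.3209, prob=0.045377
UDUU: m=58.1622, payoff=0.0000, prob=0.102097
DUUU: m=54.8700, payoff=0.0000, prob=0.102097
UUUU: m=62.5400, payoff=0.0000, prob=0.229719
Price = Σ prob·payoff / R^4 = 0.220997 / 1.082432 = 0.2042

price = 0.2042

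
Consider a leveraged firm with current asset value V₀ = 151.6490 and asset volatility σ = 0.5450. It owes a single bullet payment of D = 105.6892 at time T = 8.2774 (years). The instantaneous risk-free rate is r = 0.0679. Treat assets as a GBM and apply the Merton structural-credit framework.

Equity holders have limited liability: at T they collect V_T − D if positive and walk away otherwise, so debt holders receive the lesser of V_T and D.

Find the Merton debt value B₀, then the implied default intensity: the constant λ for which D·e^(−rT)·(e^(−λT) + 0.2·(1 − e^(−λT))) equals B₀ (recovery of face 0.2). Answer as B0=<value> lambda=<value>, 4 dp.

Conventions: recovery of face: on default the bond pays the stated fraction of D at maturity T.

Apply the equity-as-call identities (strike 105.6892, horizon 8.2774 years):
d₁ = [ln(V₀/D) + (r + σ²/2)T] / (σ√T)
   = [ln(151.6490/105.6892) + (0.0679 + 0.5·0.5450²)·8.2774] / (0.5450·√8.2774)
   = [0.361066 + 1.791333] / 1.567991 = 1.372711
d₂ = d₁ − σ√T = 1.372711 − 1.567991 = -0.195279
N(d₁) = 0.915079,  N(d₂) = 0.422587,  e^(−rT) = 0.570048
E₀ = V₀·N(d₁) − D·e^(−rT)·N(d₂)
   = 151.6490·0.915079 − 105.6892·0.570048·0.422587 = 113.310832
B₀ = V₀ − E₀ = 151.6490 − 113.310832 = 38.338168
e^(−λT) = (B₀·e^(rT)/D − 0.2)/(1 − 0.2) = (38.3382·1.754240/105.6892 − 0.2)/0.8 = 0.54542643
λ = −ln(0.54542643)/8.2774 = 0.073234

B0=38.3382 lambda=0.0732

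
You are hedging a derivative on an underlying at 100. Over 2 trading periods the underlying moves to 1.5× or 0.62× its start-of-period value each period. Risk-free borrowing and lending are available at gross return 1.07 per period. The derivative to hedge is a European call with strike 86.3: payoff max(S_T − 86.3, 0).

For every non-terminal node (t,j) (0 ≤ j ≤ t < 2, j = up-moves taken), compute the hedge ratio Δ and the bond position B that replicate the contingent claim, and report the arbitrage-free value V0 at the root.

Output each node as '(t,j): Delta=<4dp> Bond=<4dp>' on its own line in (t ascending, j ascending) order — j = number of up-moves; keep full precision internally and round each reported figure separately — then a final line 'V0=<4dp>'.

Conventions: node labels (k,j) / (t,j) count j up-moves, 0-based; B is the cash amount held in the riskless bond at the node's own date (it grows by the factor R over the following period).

Risk-neutral probability p* = (R−d)/(u−d) = (1.07−0.62)/(1.5−0.62) = 0.5114.
Expiry values: V(2,0)=0.0000, V(2,1)=6.7000, V(2,2)=138.7000
Node (1,0) S=62.0000: V=(p*·6.7000+(1−p*)·0.0000)/1.07=3.2020; Δ=(6.7000−0.0000)/(93.0000−38.4400)=0.1228; B=V−Δ·S=-4.4116
Node (1,1) S=150.0000: V=(p*·138.7000+(1−p*)·6.7000)/1.07=69.3458; Δ=(138.7000−6.7000)/(225.0000−93.0000)=1.0000; B=V−Δ·S=-80.6542
Node (0,0) S=100.0000: V=(p*·69.3458+(1−p*)·3.2020)/1.07=34.6033; Δ=(69.3458−3.2020)/(150.0000−62.0000)=0.7516; B=V−Δ·S=-40.5601
Check: Δ(0,0)·S0 + B(0,0) = 34.6033 = V0.

(0,0): Delta=0.7516 Bond=-40.5601
(1,0): Delta=0.1228 Bond=-4.4116
(1,1): Delta=1.0000 Bond=-80.6542
V0=34.6033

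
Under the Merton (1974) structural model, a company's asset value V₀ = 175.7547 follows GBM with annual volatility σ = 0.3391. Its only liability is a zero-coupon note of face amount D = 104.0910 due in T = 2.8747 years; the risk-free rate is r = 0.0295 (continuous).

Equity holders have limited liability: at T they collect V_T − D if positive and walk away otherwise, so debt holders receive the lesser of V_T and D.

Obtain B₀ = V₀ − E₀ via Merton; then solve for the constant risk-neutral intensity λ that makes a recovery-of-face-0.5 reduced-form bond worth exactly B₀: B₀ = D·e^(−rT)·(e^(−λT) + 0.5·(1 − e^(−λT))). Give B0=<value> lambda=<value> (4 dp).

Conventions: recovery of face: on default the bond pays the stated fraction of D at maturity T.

With assets at 175.7547 and a single debt payment of 104.0910 at 2.8747 years:
d₁ = [ln(V₀/D) + (r + σ²/2)T] / (σ√T)
   = [ln(175.7547/104.0910) + (0.0295 + 0.5·0.3391²)·2.8747] / (0.3391·√2.8747)
   = [0.523824 + 0.250083] / 0.574942 = 1.346060
d₂ = d₁ − σ√T = 1.346060 − 0.574942 = 0.771118
N(d₁) = 0.910858,  N(d₂) = 0.779682,  e^(−rT) = 0.918693
E₀ = V₀·N(d₁) − D·e^(−rT)·N(d₂)
   = 175.7547·0.910858 − 104.0910·0.918693·0.779682 = 85.528549
B₀ = V₀ − E₀ = 175.7547 − 85.528549 = 90.226151
e^(−λT) = (B₀·e^(rT)/D − 0.5)/(1 − 0.5) = (90.2262·1.088503/104.0910 − 0.5)/0.5 = 0.88703189
λ = −ln(0.88703189)/2.8747 = 0.041700

B0=90.2262 lambda=0.0417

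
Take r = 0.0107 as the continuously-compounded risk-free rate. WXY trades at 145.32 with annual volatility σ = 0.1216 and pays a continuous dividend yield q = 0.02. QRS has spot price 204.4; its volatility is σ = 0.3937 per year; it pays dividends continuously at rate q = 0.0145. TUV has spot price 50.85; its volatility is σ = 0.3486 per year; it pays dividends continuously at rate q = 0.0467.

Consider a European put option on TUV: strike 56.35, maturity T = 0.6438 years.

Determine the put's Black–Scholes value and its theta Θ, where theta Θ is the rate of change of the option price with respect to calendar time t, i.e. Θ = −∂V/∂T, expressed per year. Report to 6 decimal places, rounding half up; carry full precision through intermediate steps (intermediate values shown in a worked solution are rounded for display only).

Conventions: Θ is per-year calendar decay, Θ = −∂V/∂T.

price = 9.744463
Θ = -5.075695

σ√T = 0.3486·√0.6438 = 0.279707
d₁ = (ln(S/K) + (r−q+σ²/2)T) / (σ√T) = (ln(50.85/56.35) + (0.0107−0.0467+0.3486²/2)·0.6438) / 0.279707 = (-0.102702 + 0.015941) / 0.279707 = -0.310186
d₂ = d₁ − σ√T = -0.310186 − 0.279707 = -0.589892
e^{−rT} = 0.993135
e^{−qT} = 0.970382
N(−d₁) = 0.621790,  N(−d₂) = 0.722369
Put price V = K·e^{−rT}·N(−d₂) − S·e^{−qT}·N(−d₁) = 40.426027 − 30.681564 = 9.744463
φ(d₁) = (1/√(2π))·e^{−d₁²/2} = 0.380204
Θ = −S·e^{−qT}·φ(d₁)·σ/(2√T) − q·S·e^{−qT}·N(−d₁) + r·K·e^{−rT}·N(−d₂) = −4.075424 − 1.432829 + 0.432558 = -5.075695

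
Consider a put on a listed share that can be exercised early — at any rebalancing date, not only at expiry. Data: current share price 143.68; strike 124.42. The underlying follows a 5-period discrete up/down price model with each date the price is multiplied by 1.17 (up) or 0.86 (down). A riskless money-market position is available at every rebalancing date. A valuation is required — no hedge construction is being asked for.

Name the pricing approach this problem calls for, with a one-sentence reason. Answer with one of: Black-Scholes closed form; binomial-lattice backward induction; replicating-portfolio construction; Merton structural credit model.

framework: binomial-lattice backward induction

Key observation: with exercise allowed before expiry on a discrete up/down model (5 steps from spot 143.68), the strike-124.42 put's value must be rolled back through the tree testing early exercise at each node.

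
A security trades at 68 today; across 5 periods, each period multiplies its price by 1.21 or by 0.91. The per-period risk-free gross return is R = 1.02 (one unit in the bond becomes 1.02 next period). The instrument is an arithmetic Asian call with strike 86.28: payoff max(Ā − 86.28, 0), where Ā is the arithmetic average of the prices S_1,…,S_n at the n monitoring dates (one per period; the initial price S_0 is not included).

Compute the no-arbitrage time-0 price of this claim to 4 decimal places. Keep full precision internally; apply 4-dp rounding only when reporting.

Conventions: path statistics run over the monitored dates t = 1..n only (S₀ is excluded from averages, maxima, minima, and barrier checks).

price = 1.8124

With p* = (R−d)/(u−d) = 0.3667, sum probability × payoff across the paths and divide by R^5.
Enumerate all 2^5 = 32 price paths (U = up ×1.21, D = down ×0.91); each path with k up-moves has probability p*^k·(1−p*)^(5−k).
DDDDD: Ā=51.6998, payoff=0.0000, prob=0.101897
UDDDD: Ā=68.7436, payoff=0.0000, prob=0.058993
DUDDD: Ā=64.6636, payoff=0.0000, prob=0.058993
UUDDD: Ā=85.9813, payoff=0.0000, prob=0.034154
DDUDD: Ā=60.9508, payoff=0.0000, prob=0.058993
UDUDD: Ā=81.0445, payoff=0.0000, prob=0.034154
DUUDD: Ā=76.9645, payoff=0.0000, prob=0.034154
UUUDD: Ā=102.3374, payoff=16.0574, prob=0.019773
DDDUD: Ā=57.5722, payoff=0.0000, prob=0.058993
UDDUD: Ā=76.5520, payoff=0.0000, prob=0.034154
DUDUD: Ā=72.4720, payoff=0.0000, prob=0.034154
UUDUD: Ā=96.3639, payoff=10.0839, prob=0.019773
DDUUD: Ā=68.7592, payoff=0.0000, prob=0.034154
UDUUD: Ā=91.4271, payoff=5.1471, prob=0.019773
DUUUD: Ā=87.3471, payoff=1.0671, prob=0.019773
UUUUD: Ā=116.1429, payoff=29.8629, prob=0.011448
DDDDU: Ā=54.4976, payoff=0.0000, prob=0.058993
UDDDU: Ā=72.4639, payoff=0.0000, prob=0.034154
DUDDU: Ā=68.3839, payoff=0.0000, prob=0.034154
UUDDU: Ā=90.9280, payoff=4.6480, prob=0.019773
DDUDU: Ā=64.6711, payoff=0.0000, prob=0.034154
UDUDU: Ā=85.9912, payoff=0.0000, prob=0.019773
DUUDU: Ā=81.9112, payoff=0.0000, prob=0.019773
UUUDU: Ā=108.9149, payoff=22.6349, prob=0.011448
DDDUU: Ā=61.2924, payoff=0.0000, prob=0.034154
UDDUU: Ā=81.4987, payoff=0.0000, prob=0.019773
DUDUU: Ā=77.4187, payoff=0.0000, prob=0.019773
UUDUU: Ā=102.9414, payoff=16.6614, prob=0.011448
DDUUU: Ā=73.7059, payoff=0.0000, prob=0.019773
UDUUU: Ā=98.0046, payoff=11.7246, prob=0.011448
DUUUU: Ā=93.9246, payoff=7.6446, prob=0.011448
UUUUU: Ā=124.8887, payoff=38.6087, prob=0.006628
Price = Σ prob·payoff / R^5 = 2.001009 / 1.104081 = 1.8124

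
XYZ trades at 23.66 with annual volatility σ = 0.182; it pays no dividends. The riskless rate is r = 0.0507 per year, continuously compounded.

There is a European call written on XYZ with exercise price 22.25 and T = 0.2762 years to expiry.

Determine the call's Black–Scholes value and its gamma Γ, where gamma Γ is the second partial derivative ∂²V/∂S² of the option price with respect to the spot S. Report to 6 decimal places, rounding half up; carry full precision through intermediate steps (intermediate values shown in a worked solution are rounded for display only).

σ√T = 0.182·√0.2762 = 0.095650
d₁ = (ln(S/K) + (r+σ²/2)T) / (σ√T) = (ln(23.66/22.25) + (0.0507+0.182²/2)·0.2762) / 0.095650 = (0.061444 + 0.018578) / 0.095650 = 0.836612
d₂ = d₁ − σ√T = 0.836612 − 0.095650 = 0.740962
e^{−rT} = 0.986094
N(d₁) = 0.798595,  N(d₂) = 0.770642
Call price V = S·N(d₁) − K·e^{−rT}·N(d₂) = 18.894749 − 16.908343 = 1.986407
φ(d₁) = (1/√(2π))·e^{−d₁²/2} = 0.281141
Γ = φ(d₁) / (S·σ·√T) = 0.124230

price = 1.986407
Γ = 0.124230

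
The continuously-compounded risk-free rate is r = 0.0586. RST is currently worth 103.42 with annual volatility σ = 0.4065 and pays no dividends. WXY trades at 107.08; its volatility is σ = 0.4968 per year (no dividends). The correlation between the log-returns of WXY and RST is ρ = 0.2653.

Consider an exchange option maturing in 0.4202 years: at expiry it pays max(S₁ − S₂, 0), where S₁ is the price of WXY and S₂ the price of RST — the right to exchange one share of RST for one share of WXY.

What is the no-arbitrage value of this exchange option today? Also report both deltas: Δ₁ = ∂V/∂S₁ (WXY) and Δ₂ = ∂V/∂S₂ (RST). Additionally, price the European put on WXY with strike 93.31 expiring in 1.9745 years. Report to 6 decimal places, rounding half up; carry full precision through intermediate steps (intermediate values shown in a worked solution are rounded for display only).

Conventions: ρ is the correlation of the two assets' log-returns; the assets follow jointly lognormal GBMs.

exchange price = 16.849167
Δ1 = 0.608776
Δ2 = -0.467401
price(WXY put K=93.31) = 15.586146

σ_eff = √(σ₁² + σ₂² − 2ρσ₁σ₂) = √(0.4968² + 0.4065² − 2·0.2653·0.4968·0.4065) = 0.552176
d₁ = (ln(S₁/S₂) + (q₂ − q₁ + σ_eff²/2)T) / (σ_eff√T) = (ln(107.08/103.42) + (0.0 − 0.0 + 0.152449)·0.4202) / 0.357936 = 0.276130
d₂ = d₁ − σ_eff√T = 0.276130 − 0.357936 = -0.081806
N(d₁) = 0.608776,  N(d₂) = 0.467401
V = S₁·e^{−q₁T}·N(d₁) − S₂·e^{−q₂T}·N(d₂) = 65.187732 − 48.338565 = 16.849167
Δ₁ = e^{−q₁T}·N(d₁) = 0.608776;  Δ₂ = −e^{−q₂T}·N(d₂) = -0.467401
[vanilla: WXY put K=93.31]
σ√T = 0.4968·√1.9745 = 0.698088
d₁ = (ln(S/K) + (r+σ²/2)T) / (σ√T) = (ln(107.08/93.31) + (0.0586+0.4968²/2)·1.9745) / 0.698088 = (0.137649 + 0.359369) / 0.698088 = 0.711971
d₂ = d₁ − σ√T = 0.711971 − 0.698088 = 0.013883
e^{−rT} = 0.890737
N(−d₁) = 0.238242,  N(−d₂) = 0.494462
price = K·e^{−rT}·N(−d₂) − S·N(−d₁) = 41.097048 − 25.510902 = 15.586146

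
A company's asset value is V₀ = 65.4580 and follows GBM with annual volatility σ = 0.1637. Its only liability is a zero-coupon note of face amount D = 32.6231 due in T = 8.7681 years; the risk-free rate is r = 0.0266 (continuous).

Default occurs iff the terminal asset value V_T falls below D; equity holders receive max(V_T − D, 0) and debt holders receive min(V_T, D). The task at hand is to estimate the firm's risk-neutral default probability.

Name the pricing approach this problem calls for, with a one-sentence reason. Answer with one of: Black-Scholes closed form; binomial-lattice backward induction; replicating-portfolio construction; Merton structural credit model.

Key observation: assets follow a GBM and default happens iff V_T < 32.6231; valuing claims on that split (equity as a call, risky debt as the residual) is the structural model's definition.

framework: Merton structural credit model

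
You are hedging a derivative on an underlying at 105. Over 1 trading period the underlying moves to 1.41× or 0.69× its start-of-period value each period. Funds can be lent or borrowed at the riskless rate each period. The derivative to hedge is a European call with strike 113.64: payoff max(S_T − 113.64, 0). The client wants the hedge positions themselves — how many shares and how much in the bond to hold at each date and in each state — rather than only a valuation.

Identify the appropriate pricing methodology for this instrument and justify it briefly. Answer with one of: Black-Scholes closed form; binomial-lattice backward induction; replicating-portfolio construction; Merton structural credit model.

framework: replicating-portfolio construction

Key observation: a price alone would not answer the question — the per-node share/bond construction on the spot-105, 1.41/0.69 tree is required, and only the replicating-portfolio method yields it.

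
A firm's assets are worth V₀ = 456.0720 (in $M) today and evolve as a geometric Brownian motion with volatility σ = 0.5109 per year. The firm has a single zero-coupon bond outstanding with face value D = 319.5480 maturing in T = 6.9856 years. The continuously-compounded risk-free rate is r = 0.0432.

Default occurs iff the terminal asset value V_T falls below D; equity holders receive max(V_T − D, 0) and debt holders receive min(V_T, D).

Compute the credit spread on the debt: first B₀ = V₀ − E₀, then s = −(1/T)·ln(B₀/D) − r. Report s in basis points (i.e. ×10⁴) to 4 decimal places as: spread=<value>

spread=590.5634

Apply the equity-as-call identities (strike 319.5480, horizon 6.9856 years):
d₁ = [ln(V₀/D) + (r + σ²/2)T] / (σ√T)
   = [ln(456.0720/319.5480) + (0.0432 + 0.5·0.5109²)·6.9856] / (0.5109·√6.9856)
   = [0.355743 + 1.213464] / 1.350323 = 1.162098
d₂ = d₁ − σ√T = 1.162098 − 1.350323 = -0.188226
N(d₁) = 0.877402,  N(d₂) = 0.425350,  e^(−rT) = 0.739502
E₀ = V₀·N(d₁) − D·e^(−rT)·N(d₂)
   = 456.0720·0.877402 − 319.5480·0.739502·0.425350 = 299.645599
B₀ = V₀ − E₀ = 456.0720 − 299.645599 = 156.426401
spread = −(1/T)·ln(B₀/D) − r = −(1/6.9856)·ln(156.426401/319.5480) − 0.0432 = 0.05905634
in basis points: 0.05905634 × 10⁴ = 590.5634 bp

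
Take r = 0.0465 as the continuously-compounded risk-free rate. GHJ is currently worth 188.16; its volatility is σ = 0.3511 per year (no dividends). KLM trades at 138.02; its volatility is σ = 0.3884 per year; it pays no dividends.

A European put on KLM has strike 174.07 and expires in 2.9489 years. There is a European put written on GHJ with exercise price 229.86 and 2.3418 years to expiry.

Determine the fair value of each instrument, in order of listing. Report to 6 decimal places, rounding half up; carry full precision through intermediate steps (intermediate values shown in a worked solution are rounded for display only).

[KLM put K=174.07]
σ√T = 0.3884·√2.9489 = 0.666975
d₁ = (ln(S/K) + (r+σ²/2)T) / (σ√T) = (ln(138.02/174.07) + (0.0465+0.3884²/2)·2.9489) / 0.666975 = (-0.232059 + 0.359551) / 0.666975 = 0.191150
d₂ = d₁ − σ√T = 0.191150 − 0.666975 = -0.475824
e^{−rT} = 0.871862
N(−d₁) = 0.424204,  N(−d₂) = 0.682900
price = K·e^{−rT}·N(−d₂) − S·N(−d₁) = 103.640384 − 58.548620 = 45.091764
[GHJ put K=229.86]
σ√T = 0.3511·√2.3418 = 0.537286
d₁ = (ln(S/K) + (r+σ²/2)T) / (σ√T) = (ln(188.16/229.86) + (0.0465+0.3511²/2)·2.3418) / 0.537286 = (-0.200178 + 0.253232) / 0.537286 = 0.098745
d₂ = d₁ − σ√T = 0.098745 − 0.537286 = -0.438542
e^{−rT} = 0.896826
N(−d₁) = 0.460670,  N(−d₂) = 0.669503
price = K·e^{−rT}·N(−d₂) − S·N(−d₁) = 138.014293 − 86.679755 = 51.334538

price(KLM put K=174.07) = 45.091764
price(GHJ put K=229.86) = 51.334538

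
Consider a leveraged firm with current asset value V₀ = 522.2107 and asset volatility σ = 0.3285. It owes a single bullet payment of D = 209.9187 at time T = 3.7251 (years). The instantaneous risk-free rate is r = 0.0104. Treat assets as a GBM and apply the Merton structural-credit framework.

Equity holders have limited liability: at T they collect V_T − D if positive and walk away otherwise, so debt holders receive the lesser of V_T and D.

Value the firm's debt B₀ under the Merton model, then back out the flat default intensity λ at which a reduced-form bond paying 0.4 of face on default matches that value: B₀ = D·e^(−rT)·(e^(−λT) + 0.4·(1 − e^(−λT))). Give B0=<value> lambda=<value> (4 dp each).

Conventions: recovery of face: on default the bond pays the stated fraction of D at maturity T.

B0=196.1030 lambda=0.0133

Apply the equity-as-call identities (strike 209.9187, horizon 3.7251 years):
d₁ = [ln(V₀/D) + (r + σ²/2)T] / (σ√T)
   = [ln(522.2107/209.9187) + (0.0104 + 0.5·0.3285²)·3.7251] / (0.3285·√3.7251)
   = [0.911351 + 0.239733] / 0.634022 = 1.815527
d₂ = d₁ − σ√T = 1.815527 − 0.634022 = 1.181505
N(d₁) = 0.965278,  N(d₂) = 0.881299,  e^(−rT) = 0.962000
E₀ = V₀·N(d₁) − D·e^(−rT)·N(d₂)
   = 522.2107·0.965278 − 209.9187·0.962000·0.881299 = 326.107730
B₀ = V₀ − E₀ = 522.2107 − 326.107730 = 196.102970
e^(−λT) = (B₀·e^(rT)/D − 0.4)/(1 − 0.4) = (196.1030·1.039501/209.9187 − 0.4)/0.6 = 0.95181163
λ = −ln(0.95181163)/3.7251 = 0.013258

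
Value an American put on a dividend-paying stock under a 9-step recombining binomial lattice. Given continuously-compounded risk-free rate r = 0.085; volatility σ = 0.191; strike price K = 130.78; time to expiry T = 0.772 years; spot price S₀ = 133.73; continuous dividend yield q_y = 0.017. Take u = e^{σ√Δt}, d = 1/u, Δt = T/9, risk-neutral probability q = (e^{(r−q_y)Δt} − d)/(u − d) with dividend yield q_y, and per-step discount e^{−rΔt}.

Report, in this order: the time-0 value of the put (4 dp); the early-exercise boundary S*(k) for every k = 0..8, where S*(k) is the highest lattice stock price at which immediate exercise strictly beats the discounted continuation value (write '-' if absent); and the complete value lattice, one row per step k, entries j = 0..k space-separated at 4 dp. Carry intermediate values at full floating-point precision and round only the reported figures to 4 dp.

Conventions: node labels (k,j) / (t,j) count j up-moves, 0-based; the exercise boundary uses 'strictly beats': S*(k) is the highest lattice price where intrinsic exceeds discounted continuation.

Δt=0.08578, u=1.05753, d=0.94560, q=0.53828, disc=e^(-rΔt)=0.99274
k=9 terminal: V=max(K-S,0) → 49.9487 40.3800 29.6786 17.7104 4.3254 0.0000 0.0000 0.0000 0.0000 0.0000
k=8: j=0 S=85.4819 intr=45.2981 cont=44.4726 V=45.2981[EX]; j=1 S=95.6011 intr=35.1789 cont=34.3682 V=35.1789[EX]; j=2 S=106.9182 intr=23.8618 cont=23.0676 V=23.8618[EX]; j=3 S=119.5749 intr=11.2051 cont=10.4292 V=11.2051[EX]; j=4 S=133.7300 intr=0.0000 cont=1.9826 V=1.9826[hold]; j=5 S=149.5607 intr=0.0000 cont=0.0000 V=0.0000[hold]; j=6 S=167.2654 intr=0.0000 cont=0.0000 V=0.0000[hold]; j=7 S=187.0660 intr=0.0000 cont=0.0000 V=0.0000[hold]; j=8 S=209.2105 intr=0.0000 cont=0.0000 V=0.0000[hold]  S*(8)=119.5749
k=7: j=0 S=90.4000 intr=40.3800 cont=39.5617 V=40.3800[EX]; j=1 S=101.1014 intr=29.6786 cont=28.8759 V=29.6786[EX]; j=2 S=113.0696 intr=17.7104 cont=16.9251 V=17.7104[EX]; j=3 S=126.4546 intr=4.3254 cont=6.1955 V=6.1955[hold]; j=4 S=141.4240 intr=0.0000 cont=0.9088 V=0.9088[hold]; j=5 S=158.1655 intr=0.0000 cont=0.0000 V=0.0000[hold]; j=6 S=176.8889 intr=0.0000 cont=0.0000 V=0.0000[hold]; j=7 S=197.8287 intr=0.0000 cont=0.0000 V=0.0000[hold]  S*(7)=113.0696
k=6: j=0 S=95.6011 intr=35.1789 cont=34.3682 V=35.1789[EX]; j=1 S=106.9182 intr=23.8618 cont=23.0676 V=23.8618[EX]; j=2 S=119.5749 intr=11.2051 cont=11.4285 V=11.4285[hold]; j=3 S=133.7300 intr=0.0000 cont=3.3254 V=3.3254[hold]; j=4 S=149.5607 intr=0.0000 cont=0.4166 V=0.4166[hold]; j=5 S=167.2654 intr=0.0000 cont=0.0000 V=0.0000[hold]; j=6 S=187.0660 intr=0.0000 cont=0.0000 V=0.0000[hold]  S*(6)=106.9182
k=5: j=0 S=101.1014 intr=29.6786 cont=28.8759 V=29.6786[EX]; j=1 S=113.0696 intr=17.7104 cont=17.0445 V=17.7104[EX]; j=2 S=126.4546 intr=4.3254 cont=7.0155 V=7.0155[hold]; j=3 S=141.4240 intr=0.0000 cont=1.7469 V=1.7469[hold]; j=4 S=158.1655 intr=0.0000 cont=0.1909 V=0.1909[hold]; j=5 S=176.8889 intr=0.0000 cont=0.0000 V=0.0000[hold]  S*(5)=113.0696
k=4: j=0 S=106.9182 intr=23.8618 cont=23.0676 V=23.8618[EX]; j=1 S=119.5749 intr=11.2051 cont=11.8667 V=11.8667[hold]; j=2 S=133.7300 intr=0.0000 cont=4.1491 V=4.1491[hold]; j=3 S=149.5607 intr=0.0000 cont=0.9027 V=0.9027[hold]; j=4 S=167.2654 intr=0.0000 cont=0.0875 V=0.0875[hold]  S*(4)=106.9182
k=3: j=0 S=113.0696 intr=17.7104 cont=17.2787 V=17.7104[EX]; j=1 S=126.4546 intr=4.3254 cont=7.6565 V=7.6565[hold]; j=2 S=141.4240 intr=0.0000 cont=2.3842 V=2.3842[hold]; j=3 S=158.1655 intr=0.0000 cont=0.4605 V=0.4605[hold]  S*(3)=113.0696
k=2: j=0 S=119.5749 intr=11.2051 cont=12.2092 V=12.2092[hold]; j=1 S=133.7300 intr=0.0000 cont=4.7835 V=4.7835[hold]; j=2 S=149.5607 intr=0.0000 cont=1.3389 V=1.3389[hold]  S*(2)=-
k=1: j=0 S=126.4546 intr=4.3254 cont=8.1525 V=8.1525[hold]; j=1 S=141.4240 intr=0.0000 cont=2.9081 V=2.9081[hold]  S*(1)=-
k=0: j=0 S=133.7300 intr=0.0000 cont=5.2908 V=5.2908[hold]  S*(0)=-

price = 5.2908
boundary = - - - 113.0696 106.9182 113.0696 106.9182 113.0696 119.5749
tree:
5.2908
8.1525 2.9081
12.2092 4.7835 1.3389
17.7104 7.6565 2.3842 0.4605
23.8618 11.8667 4.1491 0.9027 0.0875
29.6786 17.7104 7.0155 1.7469 0.1909 0.0000
35.1789 23.8618 11.4285 3.3254 0.4166 0.0000 0.0000
40.3800 29.6786 17.7104 6.1955 0.9088 0.0000 0.0000 0.0000
45.2981 35.1789 23.8618 11.2051 1.9826 0.0000 0.0000 0.0000 0.0000
49.9487 40.3800 29.6786 17.7104 4.3254 0.0000 0.0000 0.0000 0.0000 0.0000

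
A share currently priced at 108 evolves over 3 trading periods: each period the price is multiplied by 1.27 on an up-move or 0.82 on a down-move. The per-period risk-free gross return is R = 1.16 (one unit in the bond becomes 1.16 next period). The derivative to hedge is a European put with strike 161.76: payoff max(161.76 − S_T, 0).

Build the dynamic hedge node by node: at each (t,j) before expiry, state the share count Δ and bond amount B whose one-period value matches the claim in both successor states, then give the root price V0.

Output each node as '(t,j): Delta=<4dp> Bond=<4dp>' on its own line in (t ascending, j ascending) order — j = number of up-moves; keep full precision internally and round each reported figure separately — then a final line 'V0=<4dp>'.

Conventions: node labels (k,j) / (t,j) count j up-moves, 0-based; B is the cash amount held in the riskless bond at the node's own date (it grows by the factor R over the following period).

(0,0): Delta=-0.4809 Bond=64.0028
(1,0): Delta=-1.0000 Bond=120.2140
(1,1): Delta=-0.3725 Bond=59.3703
(2,0): Delta=-1.0000 Bond=139.4483
(2,1): Delta=-1.0000 Bond=139.4483
(2,2): Delta=-0.2414 Bond=46.0353
V0=12.0647

No-arbitrage ⇒ martingale measure with p* = (R−d)/(u−d) = 0.7556.
Terminal payoffs: V(3,0)=102.2123, V(3,1)=69.5336, V(3,2)=18.9216, V(3,3)=0.0000
  t=2,j=0: stock 72.6192 → up 92.2264 (V=69.5336), down 59.5477 (V=102.2123). Price 66.8291; hedge Δ=-1.0000, bond B=139.4483.
  t=2,j=1: stock 112.4712 → up 142.8384 (V=18.9216), down 92.2264 (V=69.5336). Price 26.9771; hedge Δ=-1.0000, bond B=139.4483.
  t=2,j=2: stock 174.1932 → up 221.2254 (V=0.0000), down 142.8384 (V=18.9216). Price 3.9873; hedge Δ=-0.2414, bond B=46.0353.
  t=1,j=0: stock 88.5600 → up 112.4712 (V=26.9771), down 72.6192 (V=66.8291). Price 31.6540; hedge Δ=-1.0000, bond B=120.2140.
  t=1,j=1: stock 137.1600 → up 174.1932 (V=3.9873), down 112.4712 (V=26.9771). Price 8.2819; hedge Δ=-0.3725, bond B=59.3703.
  t=0,j=0: stock 108.0000 → up 137.1600 (V=8.2819), down 88.5600 (V=31.6540). Price 12.0647; hedge Δ=-0.4809, bond B=64.0028.
Verification: the root portfolio costs Δ(0,0)·S0 + B(0,0) = 12.0647, matching V0.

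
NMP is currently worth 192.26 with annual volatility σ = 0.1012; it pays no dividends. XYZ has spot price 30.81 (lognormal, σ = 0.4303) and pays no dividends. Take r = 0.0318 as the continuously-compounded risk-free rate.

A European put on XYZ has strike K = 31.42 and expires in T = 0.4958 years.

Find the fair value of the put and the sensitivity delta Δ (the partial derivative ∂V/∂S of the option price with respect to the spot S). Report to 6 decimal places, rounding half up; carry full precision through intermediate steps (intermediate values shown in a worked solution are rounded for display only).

σ√T = 0.4303·√0.4958 = 0.302987
d₁ = (ln(S/K) + (r+σ²/2)T) / (σ√T) = (ln(30.81/31.42) + (0.0318+0.4303²/2)·0.4958) / 0.302987 = (-0.019605 + 0.061667) / 0.302987 = 0.138824
d₂ = d₁ − σ√T = 0.138824 − 0.302987 = -0.164164
e^{−rT} = 0.984357
N(−d₁) = 0.444795,  N(−d₂) = 0.565199
Put price V = K·e^{−rT}·N(−d₂) − S·N(−d₁) = 17.480756 − 13.704127 = 3.776629
Δ = −N(−d₁) = -0.444795

price = 3.776629
Δ = -0.444795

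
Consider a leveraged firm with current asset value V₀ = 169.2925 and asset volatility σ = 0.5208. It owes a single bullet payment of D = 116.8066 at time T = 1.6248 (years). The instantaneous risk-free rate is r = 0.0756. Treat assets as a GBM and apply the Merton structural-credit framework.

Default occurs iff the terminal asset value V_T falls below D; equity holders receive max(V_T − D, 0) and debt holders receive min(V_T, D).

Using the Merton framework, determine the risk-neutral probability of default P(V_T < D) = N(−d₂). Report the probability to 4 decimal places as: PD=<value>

PD=0.3401

With assets at 169.2925 and a single debt payment of 116.8066 at 1.6248 years:
d₁ = [ln(V₀/D) + (r + σ²/2)T] / (σ√T)
   = [ln(169.2925/116.8066) + (0.0756 + 0.5·0.5208²)·1.6248] / (0.5208·√1.6248)
   = [0.371108 + 0.343184] / 0.663851 = 1.075983
d₂ = d₁ − σ√T = 1.075983 − 0.663851 = 0.412131
risk-neutral PD = N(−d₂) = N(-0.412131) = 0.340122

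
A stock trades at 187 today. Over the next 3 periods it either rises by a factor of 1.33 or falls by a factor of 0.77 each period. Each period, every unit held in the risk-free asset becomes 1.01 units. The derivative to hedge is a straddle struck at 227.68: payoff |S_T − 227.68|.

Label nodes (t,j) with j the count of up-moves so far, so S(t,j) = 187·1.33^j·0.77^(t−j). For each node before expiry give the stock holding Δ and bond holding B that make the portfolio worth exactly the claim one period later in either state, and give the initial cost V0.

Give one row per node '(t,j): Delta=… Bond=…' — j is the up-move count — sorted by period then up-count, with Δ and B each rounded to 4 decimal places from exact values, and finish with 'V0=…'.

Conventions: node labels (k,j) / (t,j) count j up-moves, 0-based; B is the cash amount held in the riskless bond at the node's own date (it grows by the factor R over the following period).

(0,0): Delta=-0.1152 Bond=104.4771
(1,0): Delta=-0.7156 Bond=191.9718
(1,1): Delta=0.3483 Bond=-9.7446
(2,0): Delta=-1.0000 Bond=225.4257
(2,1): Delta=-0.4960 Bond=151.8458
(2,2): Delta=1.0000 Bond=-225.4257
V0=82.9362

Risk-neutral probability p* = (R−d)/(u−d) = (1.01−0.77)/(1.33−0.77) = 0.4286.
At maturity the claim pays: V(3,0)=142.3083, V(3,1)=80.2198, V(3,2)=27.0239, V(3,3)=212.2631
  t=2,j=0: stock 110.8723 → up 147.4602 (V=80.2198), down 85.3717 (V=142.3083). Price 114.5534; hedge Δ=-1.0000, bond B=225.4257.
  t=2,j=1: stock 191.5067 → up 254.7039 (V=27.0239), down 147.4602 (V=80.2198). Price 56.8531; hedge Δ=-0.4960, bond B=151.8458.
  t=2,j=2: stock 330.7843 → up 439.9431 (V=212.2631), down 254.7039 (V=27.0239). Price 105.3586; hedge Δ=1.0000, bond B=-225.4257.
  t=1,j=0: stock 143.9900 → up 191.5067 (V=56.8531), down 110.8723 (V=114.5534). Price 88.9354; hedge Δ=-0.7156, bond B=191.9718.
  t=1,j=1: stock 248.7100 → up 330.7843 (V=105.3586), down 191.5067 (V=56.8531). Price 76.8724; hedge Δ=0.3483, bond B=-9.7446.
  t=0,j=0: stock 187.0000 → up 248.7100 (V=76.8724), down 143.9900 (V=88.9354). Price 82.9362; hedge Δ=-0.1152, bond B=104.4771.
Verification: the root portfolio costs Δ(0,0)·S0 + B(0,0) = 82.9362, matching V0.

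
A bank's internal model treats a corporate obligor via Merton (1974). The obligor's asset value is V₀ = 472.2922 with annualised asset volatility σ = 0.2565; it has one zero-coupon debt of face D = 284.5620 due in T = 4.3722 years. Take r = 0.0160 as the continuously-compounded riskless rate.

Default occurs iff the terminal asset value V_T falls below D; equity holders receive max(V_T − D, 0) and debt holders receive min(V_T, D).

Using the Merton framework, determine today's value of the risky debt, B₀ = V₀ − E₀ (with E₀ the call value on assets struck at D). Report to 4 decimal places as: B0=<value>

Work the structural quantities from V₀ = 472.2922 against face 284.5620:
d₁ = [ln(V₀/D) + (r + σ²/2)T] / (σ√T)
   = [ln(472.2922/284.5620) + (0.0160 + 0.5·0.2565²)·4.3722] / (0.2565·√4.3722)
   = [0.506647 + 0.213784] / 0.536337 = 1.343243
d₂ = d₁ − σ√T = 1.343243 − 0.536337 = 0.806907
N(d₁) = 0.910403,  N(d₂) = 0.790140,  e^(−rT) = 0.932436
E₀ = V₀·N(d₁) − D·e^(−rT)·N(d₂)
   = 472.2922·0.910403 − 284.5620·0.932436·0.790140 = 220.324071
B₀ = V₀ − E₀ = 472.2922 − 220.324071 = 251.968129

B0=251.9681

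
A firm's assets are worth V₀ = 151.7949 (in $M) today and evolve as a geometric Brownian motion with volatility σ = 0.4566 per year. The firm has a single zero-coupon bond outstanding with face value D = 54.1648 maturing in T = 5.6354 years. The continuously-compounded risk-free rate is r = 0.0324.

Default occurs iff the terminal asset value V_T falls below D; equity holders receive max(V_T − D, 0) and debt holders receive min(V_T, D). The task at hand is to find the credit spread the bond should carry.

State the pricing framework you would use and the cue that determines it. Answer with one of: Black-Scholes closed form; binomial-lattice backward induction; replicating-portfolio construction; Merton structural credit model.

Key observation: the data describe a firm's assets (V₀ = 151.7949, GBM) and a single zero-coupon debt of face 54.1648, so credit quantities follow from equity-as-call in the structural model.

framework: Merton structural credit model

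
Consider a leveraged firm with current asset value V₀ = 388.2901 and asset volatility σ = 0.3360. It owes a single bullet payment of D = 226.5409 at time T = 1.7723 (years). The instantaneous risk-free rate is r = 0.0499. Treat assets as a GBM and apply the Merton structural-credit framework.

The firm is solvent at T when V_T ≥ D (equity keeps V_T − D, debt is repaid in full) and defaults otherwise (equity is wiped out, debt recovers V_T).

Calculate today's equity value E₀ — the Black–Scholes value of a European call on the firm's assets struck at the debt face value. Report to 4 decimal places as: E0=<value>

E0=185.4730

Work the structural quantities from V₀ = 388.2901 against face 226.5409:
d₁ = [ln(V₀/D) + (r + σ²/2)T] / (σ√T)
   = [ln(388.2901/226.5409) + (0.0499 + 0.5·0.3360²)·1.7723] / (0.3360·√1.7723)
   = [0.538827 + 0.188481] / 0.447309 = 1.625962
d₂ = d₁ − σ√T = 1.625962 − 0.447309 = 1.178653
N(d₁) = 0.948021,  N(d₂) = 0.880732,  e^(−rT) = 0.915360
E₀ = V₀·N(d₁) − D·e^(−rT)·N(d₂)
   = 388.2901·0.948021 − 226.5409·0.915360·0.880732 = 185.472962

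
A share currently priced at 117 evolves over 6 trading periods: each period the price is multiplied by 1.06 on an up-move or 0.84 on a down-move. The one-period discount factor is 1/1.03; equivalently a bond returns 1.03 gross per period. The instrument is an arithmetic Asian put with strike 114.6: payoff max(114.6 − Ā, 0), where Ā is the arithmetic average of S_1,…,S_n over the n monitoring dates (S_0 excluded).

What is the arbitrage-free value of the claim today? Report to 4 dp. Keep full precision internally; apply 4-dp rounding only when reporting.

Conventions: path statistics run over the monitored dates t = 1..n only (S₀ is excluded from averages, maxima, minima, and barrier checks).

With p* = (R−d)/(u−d) = 0.8636, sum probability × payoff across the paths and divide by R^6.
Enumerate all 2^6 = 64 price paths (U = up ×1.06, D = down ×0.84); each path with k up-moves has probability p*^k·(1−p*)^(6−k).
DDDDDD: Ā=66.4109, payoff=48.1891, prob=0.000006
UDDDDD: Ā=83.8042, payoff=30.7958, prob=0.000041
DUDDDD: Ā=79.5142, payoff=35.0858, prob=0.000041
UUDDDD: Ā=100.3393, payoff=14.2607, prob=0.000258
DDUDDD: Ā=75.9106, payoff=38.6894, prob=0.000041
UDUDDD: Ā=95.7919, payoff=18.8081, prob=0.000258
DUUDDD: Ā=91.5019, payoff=23.0981, prob=0.000258
UUUDDD: Ā=115.4667, payoff=0.0000, prob=0.001633
DDDUDD: Ā=72.8836, payoff=41.7164, prob=0.000041
UDDUDD: Ā=91.9721, payoff=22.6279, prob=0.000258
DUDUDD: Ā=87.6821, payoff=26.9179, prob=0.000258
UUDUDD: Ā=110.6465, payoff=3.9535, prob=0.001633
DDUUDD: Ā=84.0785, payoff=30.5215, prob=0.000258
UDUUDD: Ā=106.0991, payoff=8.5009, prob=0.001633
DUUUDD: Ā=101.8091, payoff=12.7909, prob=0.001633
UUUUDD: Ā=128.4734, payoff=0.0000, prob=0.010345
DDDDUD: Ā=70.3409, payoff=44.2591, prob=0.000041
UDDDUD: Ā=88.7635, payoff=25.8365, prob=0.000258
DUDDUD: Ā=84.4735, payoff=30.1265, prob=0.000258
UUDDUD: Ā=106.5975, payoff=8.0025, prob=0.001633
DDUDUD: Ā=80.8699, payoff=33.7301, prob=0.000258
UDUDUD: Ā=102.0501, payoff=12.5499, prob=0.001633
DUUDUD: Ā=97.7601, payoff=16.8399, prob=0.001633
UUUDUD: Ā=123.3639, payoff=0.0000, prob=0.010345
DDDUUD: Ā=77.8428, payoff=36.7572, prob=0.000258
UDDUUD: Ā=98.2303, payoff=16.3697, prob=0.001633
DUDUUD: Ā=93.9403, payoff=20.6597, prob=0.001633
UUDUUD: Ā=118.5437, payoff=0.0000, prob=0.010345
DDUUUD: Ā=90.3367, payoff=24.2633, prob=0.001633
UDUUUD: Ā=113.9963, payoff=0.6037, prob=0.010345
DUUUUD: Ā=109.7063, payoff=4.8937, prob=0.010345
UUUUUD: Ā=138.4388, payoff=0.0000, prob=0.065517
DDDDDU: Ā=68.2050, payoff=46.3950, prob=0.000041
UDDDDU: Ā=86.0682, payoff=28.5318, prob=0.000258
DUDDDU: Ā=81.7782, payoff=32.8218, prob=0.000258
UUDDDU: Ā=103.1963, payoff=11.4037, prob=0.001633
DDUDDU: Ā=78.1746, payoff=36.4254, prob=0.000258
UDUDDU: Ā=98.6489, payoff=15.9511, prob=0.001633
DUUDDU: Ā=94.3589, payoff=20.2411, prob=0.001633
UUUDDU: Ā=119.0720, payoff=0.0000, prob=0.010345
DDDUDU: Ā=75.1476, payoff=39.4524, prob=0.000258
UDDUDU: Ā=94.8291, payoff=19.7709, prob=0.001633
DUDUDU: Ā=90.5391, payoff=24.0609, prob=0.001633
UUDUDU: Ā=114.2517, payoff=0.3483, prob=0.010345
DDUUDU: Ā=86.9355, payoff=27.6645, prob=0.001633
UDUUDU: Ā=109.7043, payoff=4.8957, prob=0.010345
DUUUDU: Ā=105.4143, payoff=9.1857, prob=0.010345
UUUUDU: Ā=133.0228, payoff=0.0000, prob=0.065517
DDDDUU: Ā=72.6049, payoff=41.9951, prob=0.000258
UDDDUU: Ā=91.6204, payoff=22.9796, prob=0.001633
DUDDUU: Ā=87.3304, payoff=27.2696, prob=0.001633
UUDDUU: Ā=110.2027, payoff=4.3973, prob=0.010345
DDUDUU: Ā=83.7268, payoff=30.8732, prob=0.001633
UDUDUU: Ā=105.6553, payoff=8.9447, prob=0.010345
DUUDUU: Ā=101.3653, payoff=13.2347, prob=0.010345
UUUDUU: Ā=127.9134, payoff=0.0000, prob=0.065517
DDDUUU: Ā=80.6998, payoff=33.9002, prob=0.001633
UDDUUU: Ā=101.8355, payoff=12.7645, prob=0.010345
DUDUUU: Ā=97.5455, payoff=17.0545, prob=0.010345
UUDUUU: Ā=123.0931, payoff=0.0000, prob=0.065517
DDUUUU: Ā=93.9419, payoff=20.6581, prob=0.010345
UDUUUU: Ā=118.5457, payoff=0.0000, prob=0.065517
DUUUUU: Ā=114.2557, payoff=0.3443, prob=0.065517
UUUUUU: Ā=144.1798, payoff=0.0000, prob=0.414940
Price = Σ prob·payoff / R^6 = 1.734556 / 1.194052 = 1.4527

price = 1.4527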